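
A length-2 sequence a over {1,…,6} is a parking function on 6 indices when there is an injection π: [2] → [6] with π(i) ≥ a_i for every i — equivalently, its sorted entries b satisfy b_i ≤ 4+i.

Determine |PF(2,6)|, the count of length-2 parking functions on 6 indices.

Count = (6−2+1)·(6+1)^(2−1) = 5×7 = 35 [KW]
Check (2,1) → sorted (1,2): b_i ≤ 4+i ∀i, a PF.

35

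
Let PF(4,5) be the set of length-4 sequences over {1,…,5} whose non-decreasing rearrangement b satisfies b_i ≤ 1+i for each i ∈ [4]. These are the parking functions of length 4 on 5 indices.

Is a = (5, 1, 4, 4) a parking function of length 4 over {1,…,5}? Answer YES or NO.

Order a: b = (1, 4, 4, 5).
  b_1=1 ≤ 2
  b_2=4 > 3
  fails at i=2 ⇒ NO

NO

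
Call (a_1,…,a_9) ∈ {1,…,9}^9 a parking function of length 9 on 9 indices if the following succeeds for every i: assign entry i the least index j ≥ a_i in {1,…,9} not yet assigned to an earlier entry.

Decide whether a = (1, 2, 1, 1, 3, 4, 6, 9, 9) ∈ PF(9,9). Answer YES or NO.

Order a: b = (1, 1, 1, 2, 3, 4, 6, 9, 9).
  b_1=1 ≤ 1
  b_2=1 ≤ 2
  b_3=1 ≤ 3
  b_4=2 ≤ 4
  b_5=3 ≤ 5
  b_6=4 ≤ 6
  b_7=6 ≤ 7
  b_8=9 > 8
  fails at i=8 ⇒ NO

NO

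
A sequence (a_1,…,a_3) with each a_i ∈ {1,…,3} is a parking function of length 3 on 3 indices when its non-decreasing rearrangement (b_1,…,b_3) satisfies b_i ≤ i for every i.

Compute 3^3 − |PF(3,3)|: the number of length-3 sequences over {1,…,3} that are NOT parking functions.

11

#PF = (4−3)·4^(3−1) = 1×16 = 16 (Pollak)
E.g. (3,2,3) → sorted (2,3,3): b_1=2>1, not a PF.
Total 27; non-PF = 27−16 = 11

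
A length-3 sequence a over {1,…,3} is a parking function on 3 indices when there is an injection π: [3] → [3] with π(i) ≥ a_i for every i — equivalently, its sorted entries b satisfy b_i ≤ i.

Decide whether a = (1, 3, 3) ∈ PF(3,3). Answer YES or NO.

Order a: b = (1, 3, 3).
  b_1=1 ≤ 1
  b_2=3 > 2
  fails at i=2 ⇒ NO

NO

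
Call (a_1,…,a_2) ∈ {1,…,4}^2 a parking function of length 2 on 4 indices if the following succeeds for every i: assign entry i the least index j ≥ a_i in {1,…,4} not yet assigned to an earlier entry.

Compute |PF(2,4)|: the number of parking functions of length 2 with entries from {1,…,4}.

|PF(2,4)| = (4−2+1)·(4+1)^(2−1) = 3×5 = 15 (Konheim–Weiss)
One tuple (2,1) → sorted (1,2): b_i ≤ 2+i ∀i, a PF.

15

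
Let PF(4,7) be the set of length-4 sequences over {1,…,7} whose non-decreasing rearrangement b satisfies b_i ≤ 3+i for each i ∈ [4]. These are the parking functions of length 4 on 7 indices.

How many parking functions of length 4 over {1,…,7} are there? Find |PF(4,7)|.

#PF = 4·8^3 = 4 · 512 = 2048 (Pollak)
Check (5,2,3,3) → sorted (2,3,3,5): b_i ≤ 3+i ∀i, a PF.

2048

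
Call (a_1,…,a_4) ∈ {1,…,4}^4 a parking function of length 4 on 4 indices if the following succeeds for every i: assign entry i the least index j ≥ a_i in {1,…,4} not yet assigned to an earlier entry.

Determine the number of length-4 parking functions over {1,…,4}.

|PF| = 1·5^3 = 1 · 125 = 125 (Pollak)
Check (1,3,3,1) → sorted (1,1,3,3): b_i ≤ i ∀i, a PF.

125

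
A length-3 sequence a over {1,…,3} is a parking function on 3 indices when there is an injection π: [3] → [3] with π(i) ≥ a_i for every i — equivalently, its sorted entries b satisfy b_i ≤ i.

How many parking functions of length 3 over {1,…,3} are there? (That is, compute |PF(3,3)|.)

16

|PF| = 1·4^2 = 1·16 = 16 (Pollak)
Check (3,1,1) → sorted (1,1,3): b_i ≤ i ∀i, a PF.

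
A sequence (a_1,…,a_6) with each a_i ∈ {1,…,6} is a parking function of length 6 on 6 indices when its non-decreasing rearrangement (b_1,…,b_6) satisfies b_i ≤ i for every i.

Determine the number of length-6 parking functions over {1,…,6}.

16807

Count = (6+1−6)·(6+1)^{6−1} = 1·16807 = 16807 (Pollak)
Example (1,1,4,4,4,3) → sorted (1,1,3,4,4,4): b_i ≤ i ∀i, a PF.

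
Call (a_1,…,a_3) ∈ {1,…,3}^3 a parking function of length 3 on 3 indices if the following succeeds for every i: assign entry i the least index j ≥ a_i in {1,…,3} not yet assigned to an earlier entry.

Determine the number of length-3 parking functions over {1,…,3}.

16

#PF = 1·4^2 = 1×16 = 16 (Pollak)
One tuple (3,1,1) → sorted (1,1,3): b_i ≤ i ∀i, a PF.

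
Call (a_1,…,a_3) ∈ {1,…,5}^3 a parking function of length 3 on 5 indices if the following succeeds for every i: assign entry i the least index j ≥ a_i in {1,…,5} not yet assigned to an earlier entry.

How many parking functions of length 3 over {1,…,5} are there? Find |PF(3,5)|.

108

#PF = (5−3+1)·(5+1)^(3−1) = 3 · 36 = 108 [KW]
Example (3,5,2) → sorted (2,3,5): b_i ≤ 2+i ∀i, a PF.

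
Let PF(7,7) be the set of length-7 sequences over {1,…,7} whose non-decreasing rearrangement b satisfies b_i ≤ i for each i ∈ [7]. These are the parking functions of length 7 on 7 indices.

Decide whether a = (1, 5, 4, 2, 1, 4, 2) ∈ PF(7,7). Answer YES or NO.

YES

Rearranged: b = (1, 1, 2, 2, 4, 4, 5).
  b_1=1 ≤ 1
  b_2=1 ≤ 2
  b_3=2 ≤ 3
  b_4=2 ≤ 4
  b_5=4 ≤ 5
  b_6=4 ≤ 6
  b_7=5 ≤ 7
All bounds hold ⇒ YES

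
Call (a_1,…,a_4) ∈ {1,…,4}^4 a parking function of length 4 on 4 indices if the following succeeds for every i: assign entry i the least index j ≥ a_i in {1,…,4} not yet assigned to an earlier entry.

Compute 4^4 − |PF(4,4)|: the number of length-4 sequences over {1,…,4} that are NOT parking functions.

Count = 1·5^3 = 1×125 = 125 [KW]
Example (4,2,2,4) → sorted (2,2,4,4): b_1=2>1, not a PF.
4^4 − 125 = 256 − 125 = 131

131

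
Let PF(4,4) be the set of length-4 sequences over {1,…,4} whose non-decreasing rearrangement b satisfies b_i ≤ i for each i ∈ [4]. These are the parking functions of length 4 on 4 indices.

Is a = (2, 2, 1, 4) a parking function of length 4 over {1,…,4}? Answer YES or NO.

YES

Sorted: b = (1, 2, 2, 4).
  b_1=1 ≤ 1
  b_2=2 ≤ 2
  b_3=2 ≤ 3
  b_4=4 ≤ 4
All bounds hold ⇒ YES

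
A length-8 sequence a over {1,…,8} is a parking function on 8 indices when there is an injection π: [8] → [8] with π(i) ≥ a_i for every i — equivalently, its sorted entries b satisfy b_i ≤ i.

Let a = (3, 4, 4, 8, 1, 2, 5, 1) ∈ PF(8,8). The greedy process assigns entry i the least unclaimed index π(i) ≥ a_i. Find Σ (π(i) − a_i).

Σπ = 36 ({1..8} each once); Σa = 3+4+4+8+1+2+5+1 = 28; disp = 36−28 = 8.

8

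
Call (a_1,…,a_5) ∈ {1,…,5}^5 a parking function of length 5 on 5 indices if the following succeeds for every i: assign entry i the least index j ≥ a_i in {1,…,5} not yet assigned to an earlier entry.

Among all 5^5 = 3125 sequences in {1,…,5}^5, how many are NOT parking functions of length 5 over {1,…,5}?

Count = 1·6^4 = 1×1296 = 1296 (Konheim–Weiss)
One tuple (1,4,4,3,4) → sorted (1,3,4,4,4): b_2=3>2, not a PF.
Total 3125; non-PF = 3125−1296 = 1829

1829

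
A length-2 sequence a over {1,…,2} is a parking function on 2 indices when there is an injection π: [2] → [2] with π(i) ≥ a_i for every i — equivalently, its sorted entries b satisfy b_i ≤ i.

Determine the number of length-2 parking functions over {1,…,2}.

3

#PF = (2+1−2)·(2+1)^{2−1} = 1×3 = 3
E.g. (1,1) → sorted (1,1): b_i ≤ i ∀i, a PF.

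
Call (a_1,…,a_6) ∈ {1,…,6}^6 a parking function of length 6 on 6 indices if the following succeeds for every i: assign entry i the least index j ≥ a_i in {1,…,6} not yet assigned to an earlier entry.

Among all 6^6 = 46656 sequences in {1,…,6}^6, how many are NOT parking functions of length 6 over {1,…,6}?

29849

#PF = (7−6)·7^(6−1) = 1×16807 = 16807 (Konheim–Weiss)
E.g. (2,1,6,5,6,5) → sorted (1,2,5,5,6,6): b_3=5>3, not a PF.
6^6 − 16807 = 46656 − 16807 = 29849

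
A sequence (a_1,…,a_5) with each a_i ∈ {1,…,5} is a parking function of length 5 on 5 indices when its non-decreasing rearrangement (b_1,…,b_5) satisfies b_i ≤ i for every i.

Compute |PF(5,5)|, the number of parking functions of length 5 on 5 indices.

1296

|PF| = (5−5+1)·(5+1)^(5−1) = 1×1296 = 1296 (Pollak)
Check (3,3,5,2,1) → sorted (1,2,3,3,5): b_i ≤ i ∀i, a PF.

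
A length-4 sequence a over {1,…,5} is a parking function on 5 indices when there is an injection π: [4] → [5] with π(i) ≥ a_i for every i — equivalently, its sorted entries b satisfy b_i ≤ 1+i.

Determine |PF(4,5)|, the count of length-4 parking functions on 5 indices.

Count = (6−4)·6^(4−1) = 2·216 = 432 [KW]
E.g. (3,5,1,1) → sorted (1,1,3,5): b_i ≤ 1+i ∀i, a PF.

432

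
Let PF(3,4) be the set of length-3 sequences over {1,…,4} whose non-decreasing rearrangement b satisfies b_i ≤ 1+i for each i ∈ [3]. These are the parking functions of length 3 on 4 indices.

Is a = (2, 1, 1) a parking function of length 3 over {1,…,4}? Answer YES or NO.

Order a: b = (1, 1, 2).
  b_1=1 ≤ 2
  b_2=1 ≤ 3
  b_3=2 ≤ 4
All bounds hold ⇒ YES

YES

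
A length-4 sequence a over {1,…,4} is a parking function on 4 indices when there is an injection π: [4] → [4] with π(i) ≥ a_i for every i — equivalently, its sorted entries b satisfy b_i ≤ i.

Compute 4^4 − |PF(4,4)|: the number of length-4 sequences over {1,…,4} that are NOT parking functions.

131

|PF(4,4)| = (4+1−4)·(4+1)^{4−1} = 1·125 = 125 (Konheim–Weiss)
Check (4,1,4,4) → sorted (1,4,4,4): b_2=4>2, not a PF.
Total 256; non-PF = 256−125 = 131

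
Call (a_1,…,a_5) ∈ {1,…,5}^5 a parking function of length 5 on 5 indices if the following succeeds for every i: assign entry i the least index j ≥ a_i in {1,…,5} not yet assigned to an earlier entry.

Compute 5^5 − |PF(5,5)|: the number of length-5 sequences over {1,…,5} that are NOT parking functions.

|PF(5,5)| = (5−5+1)·(5+1)^(5−1) = 1 · 1296 = 1296 (Konheim–Weiss)
E.g. (2,4,4,5,2) → sorted (2,2,4,4,5): b_1=2>1, not a PF.
Total 3125; non-PF = 3125−1296 = 1829

1829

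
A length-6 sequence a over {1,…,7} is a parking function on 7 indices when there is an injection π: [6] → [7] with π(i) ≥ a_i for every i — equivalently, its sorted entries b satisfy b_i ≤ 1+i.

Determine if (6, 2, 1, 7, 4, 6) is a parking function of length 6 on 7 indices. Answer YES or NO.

Rearranged: b = (1, 2, 4, 6, 6, 7).
  b_1=1 ≤ 2
  b_2=2 ≤ 3
  b_3=4 ≤ 4
  b_4=6 > 5
  fails at i=4 ⇒ NO

NO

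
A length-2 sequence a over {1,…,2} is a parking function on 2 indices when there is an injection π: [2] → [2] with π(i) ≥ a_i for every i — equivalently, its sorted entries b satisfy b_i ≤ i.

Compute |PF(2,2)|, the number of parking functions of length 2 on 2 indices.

#PF = (2−2+1)·(2+1)^(2−1) = 1×3 = 3 [KW]
E.g. (2,1) → sorted (1,2): b_i ≤ i ∀i, a PF.

3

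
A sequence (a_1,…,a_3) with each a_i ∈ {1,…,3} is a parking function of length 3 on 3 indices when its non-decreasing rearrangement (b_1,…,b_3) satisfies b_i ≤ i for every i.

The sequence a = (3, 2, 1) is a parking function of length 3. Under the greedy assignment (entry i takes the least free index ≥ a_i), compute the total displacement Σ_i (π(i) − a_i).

Σπ(i) = 1+…+3 = 6; Σa = 3+2+1 = 6; disp = 6−6 = 0.

0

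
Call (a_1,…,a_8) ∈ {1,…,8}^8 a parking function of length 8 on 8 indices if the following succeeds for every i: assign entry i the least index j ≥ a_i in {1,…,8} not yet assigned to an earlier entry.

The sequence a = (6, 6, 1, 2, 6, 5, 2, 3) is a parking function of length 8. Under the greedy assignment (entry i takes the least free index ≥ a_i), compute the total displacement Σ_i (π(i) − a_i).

Σπ(i) = 1+…+8 = 36; Σa = 6+6+1+2+6+5+2+3 = 31; disp = 36−31 = 5.

5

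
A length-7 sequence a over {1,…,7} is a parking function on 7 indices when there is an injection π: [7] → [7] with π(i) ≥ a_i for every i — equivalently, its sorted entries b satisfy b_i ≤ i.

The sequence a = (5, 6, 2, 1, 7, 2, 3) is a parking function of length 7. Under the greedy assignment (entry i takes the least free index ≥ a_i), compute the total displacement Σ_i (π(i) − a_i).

Σπ = 28 ({1..7} each once); Σa = 5+6+2+1+7+2+3 = 26; disp = 28−26 = 2.

2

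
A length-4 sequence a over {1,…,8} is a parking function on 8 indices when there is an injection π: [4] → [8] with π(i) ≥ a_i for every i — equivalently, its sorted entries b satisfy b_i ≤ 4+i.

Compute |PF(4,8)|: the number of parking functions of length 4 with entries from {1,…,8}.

3645

Count = 5·9^3 = 5·729 = 3645 [KW]
Example (4,6,1,3) → sorted (1,3,4,6): b_i ≤ 4+i ∀i, a PF.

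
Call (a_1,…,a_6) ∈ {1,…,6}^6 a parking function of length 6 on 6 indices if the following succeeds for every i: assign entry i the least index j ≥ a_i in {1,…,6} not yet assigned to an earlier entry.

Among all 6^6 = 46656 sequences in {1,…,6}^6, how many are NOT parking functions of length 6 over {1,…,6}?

Count = (6−6+1)·(6+1)^(6−1) = 1 · 16807 = 16807 (Pollak)
Check (6,1,5,2,3,6) → sorted (1,2,3,5,6,6): b_4=5>4, not a PF.
So 46656 − 16807 = 29849 fail.

29849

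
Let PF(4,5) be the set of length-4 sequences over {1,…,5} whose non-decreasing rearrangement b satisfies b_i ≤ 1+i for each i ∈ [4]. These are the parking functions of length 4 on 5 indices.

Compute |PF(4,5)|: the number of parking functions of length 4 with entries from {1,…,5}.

Count = (6−4)·6^(4−1) = 2·216 = 432 [KW]
One tuple (4,1,3,2) → sorted (1,2,3,4): b_i ≤ 1+i ∀i, a PF.

432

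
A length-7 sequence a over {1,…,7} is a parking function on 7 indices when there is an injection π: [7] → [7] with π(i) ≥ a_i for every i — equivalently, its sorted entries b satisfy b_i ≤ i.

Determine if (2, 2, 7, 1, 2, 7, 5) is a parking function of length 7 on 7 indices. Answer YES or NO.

NO

Order a: b = (1, 2, 2, 2, 5, 7, 7).
  b_1=1 ≤ 1
  b_2=2 ≤ 2
  b_3=2 ≤ 3
  b_4=2 ≤ 4
  b_5=5 ≤ 5
  b_6=7 > 6
  fails at i=6 ⇒ NO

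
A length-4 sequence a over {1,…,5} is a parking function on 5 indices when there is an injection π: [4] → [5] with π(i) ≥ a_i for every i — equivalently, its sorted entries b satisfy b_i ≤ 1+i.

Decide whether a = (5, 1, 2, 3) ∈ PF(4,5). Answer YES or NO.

Order a: b = (1, 2, 3, 5).
  b_1=1 ≤ 2
  b_2=2 ≤ 3
  b_3=3 ≤ 4
  b_4=5 ≤ 5
All bounds hold ⇒ YES

YES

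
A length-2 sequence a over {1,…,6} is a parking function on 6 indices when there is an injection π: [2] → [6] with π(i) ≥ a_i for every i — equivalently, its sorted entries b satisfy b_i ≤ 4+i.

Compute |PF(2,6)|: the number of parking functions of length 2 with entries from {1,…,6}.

35

|PF| = (7−2)·7^(2−1) = 5×7 = 35 (Konheim–Weiss)
Example (3,5) → sorted (3,5): b_i ≤ 4+i ∀i, a PF.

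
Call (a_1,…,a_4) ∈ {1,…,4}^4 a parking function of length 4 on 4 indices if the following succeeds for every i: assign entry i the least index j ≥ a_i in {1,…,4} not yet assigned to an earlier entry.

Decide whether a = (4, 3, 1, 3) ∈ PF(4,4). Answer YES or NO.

Rearranged: b = (1, 3, 3, 4).
  b_1=1 ≤ 1
  b_2=3 > 2
  fails at i=2 ⇒ NO

NO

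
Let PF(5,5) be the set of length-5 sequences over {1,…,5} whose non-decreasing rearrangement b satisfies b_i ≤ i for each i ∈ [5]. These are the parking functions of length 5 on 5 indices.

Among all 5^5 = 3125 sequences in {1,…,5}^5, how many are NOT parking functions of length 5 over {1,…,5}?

#PF = (6−5)·6^(5−1) = 1×1296 = 1296
E.g. (5,5,3,1,5) → sorted (1,3,5,5,5): b_2=3>2, not a PF.
5^5 − 1296 = 3125 − 1296 = 1829

1829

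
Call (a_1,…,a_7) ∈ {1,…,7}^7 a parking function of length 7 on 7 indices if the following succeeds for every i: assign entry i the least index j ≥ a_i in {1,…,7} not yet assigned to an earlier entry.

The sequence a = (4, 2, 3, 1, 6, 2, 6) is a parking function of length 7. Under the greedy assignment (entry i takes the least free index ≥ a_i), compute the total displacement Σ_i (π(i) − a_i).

Σπ(i) = 1+…+7 = 28; Σa = 4+2+3+1+6+2+6 = 24; disp = 28−24 = 4.

4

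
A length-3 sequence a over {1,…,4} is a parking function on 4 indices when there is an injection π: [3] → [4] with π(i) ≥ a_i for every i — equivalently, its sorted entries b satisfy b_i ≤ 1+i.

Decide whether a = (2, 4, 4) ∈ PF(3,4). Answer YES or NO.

NO

Rearranged: b = (2, 4, 4).
  b_1=2 ≤ 2
  b_2=4 > 3
  fails at i=2 ⇒ NO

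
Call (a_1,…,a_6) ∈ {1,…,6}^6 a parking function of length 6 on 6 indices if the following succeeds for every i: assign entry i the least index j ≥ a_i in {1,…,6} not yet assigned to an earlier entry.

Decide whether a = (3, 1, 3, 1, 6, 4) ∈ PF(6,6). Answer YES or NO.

YES

Sorted: b = (1, 1, 3, 3, 4, 6).
  b_1=1 ≤ 1
  b_2=1 ≤ 2
  b_3=3 ≤ 3
  b_4=3 ≤ 4
  b_5=4 ≤ 5
  b_6=6 ≤ 6
All bounds hold ⇒ YES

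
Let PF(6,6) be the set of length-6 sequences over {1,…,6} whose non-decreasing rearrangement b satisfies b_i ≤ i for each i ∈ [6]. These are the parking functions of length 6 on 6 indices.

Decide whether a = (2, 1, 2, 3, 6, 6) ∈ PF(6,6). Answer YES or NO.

NO

Sorted: b = (1, 2, 2, 3, 6, 6).
  b_1=1 ≤ 1
  b_2=2 ≤ 2
  b_3=2 ≤ 3
  b_4=3 ≤ 4
  b_5=6 > 5
  fails at i=5 ⇒ NO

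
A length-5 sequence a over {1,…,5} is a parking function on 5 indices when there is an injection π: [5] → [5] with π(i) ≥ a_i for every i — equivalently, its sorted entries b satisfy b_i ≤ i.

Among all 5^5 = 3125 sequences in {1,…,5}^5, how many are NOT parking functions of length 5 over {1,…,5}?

1829

|PF(5,5)| = 1·6^4 = 1·1296 = 1296 (Konheim–Weiss)
E.g. (2,4,4,1,5) → sorted (1,2,4,4,5): b_3=4>3, not a PF.
So 3125 − 1296 = 1829 fail.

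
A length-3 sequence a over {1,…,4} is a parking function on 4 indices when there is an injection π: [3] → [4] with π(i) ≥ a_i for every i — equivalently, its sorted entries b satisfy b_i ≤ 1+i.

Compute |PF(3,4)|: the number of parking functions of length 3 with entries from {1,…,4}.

50

|PF(3,4)| = (4+1−3)·(4+1)^{3−1} = 2 · 25 = 50 [KW]
Check (2,2,3) → sorted (2,2,3): b_i ≤ 1+i ∀i, a PF.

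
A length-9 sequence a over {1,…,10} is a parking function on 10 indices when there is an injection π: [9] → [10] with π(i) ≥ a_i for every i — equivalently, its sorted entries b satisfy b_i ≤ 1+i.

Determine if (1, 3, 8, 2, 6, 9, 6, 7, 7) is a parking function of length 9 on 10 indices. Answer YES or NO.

Sorted: b = (1, 2, 3, 6, 6, 7, 7, 8, 9).
  b_1=1 ≤ 2
  b_2=2 ≤ 3
  b_3=3 ≤ 4
  b_4=6 > 5
  fails at i=4 ⇒ NO

NO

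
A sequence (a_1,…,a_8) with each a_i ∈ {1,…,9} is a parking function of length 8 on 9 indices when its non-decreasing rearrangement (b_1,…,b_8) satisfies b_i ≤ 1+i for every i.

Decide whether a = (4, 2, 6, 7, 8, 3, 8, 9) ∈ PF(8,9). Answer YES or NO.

Sorted: b = (2, 3, 4, 6, 7, 8, 8, 9).
  b_1=2 ≤ 2
  b_2=3 ≤ 3
  b_3=4 ≤ 4
  b_4=6 > 5
  fails at i=4 ⇒ NO

NO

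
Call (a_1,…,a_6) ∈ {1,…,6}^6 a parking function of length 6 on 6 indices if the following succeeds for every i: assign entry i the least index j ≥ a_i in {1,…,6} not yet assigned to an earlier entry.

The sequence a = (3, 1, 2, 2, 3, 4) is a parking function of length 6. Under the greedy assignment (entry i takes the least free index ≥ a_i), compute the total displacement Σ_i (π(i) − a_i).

Σπ(i) = 1+…+6 = 21; Σa = 3+1+2+2+3+4 = 15; disp = 21−15 = 6.

6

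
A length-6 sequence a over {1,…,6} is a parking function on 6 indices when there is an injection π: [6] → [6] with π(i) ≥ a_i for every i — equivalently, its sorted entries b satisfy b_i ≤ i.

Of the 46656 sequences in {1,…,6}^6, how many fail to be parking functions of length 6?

|PF(6,6)| = 1·7^5 = 1 · 16807 = 16807 (Konheim–Weiss)
One tuple (2,3,6,6,5,6) → sorted (2,3,5,6,6,6): b_1=2>1, not a PF.
6^6 − 16807 = 46656 − 16807 = 29849

29849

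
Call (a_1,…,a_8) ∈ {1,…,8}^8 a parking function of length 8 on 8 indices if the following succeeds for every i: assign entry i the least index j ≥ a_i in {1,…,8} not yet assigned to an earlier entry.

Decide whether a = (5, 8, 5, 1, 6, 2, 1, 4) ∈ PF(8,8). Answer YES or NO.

Rearranged: b = (1, 1, 2, 4, 5, 5, 6, 8).
  b_1=1 ≤ 1
  b_2=1 ≤ 2
  b_3=2 ≤ 3
  b_4=4 ≤ 4
  b_5=5 ≤ 5
  b_6=5 ≤ 6
  b_7=6 ≤ 7
  b_8=8 ≤ 8
All bounds hold ⇒ YES

YES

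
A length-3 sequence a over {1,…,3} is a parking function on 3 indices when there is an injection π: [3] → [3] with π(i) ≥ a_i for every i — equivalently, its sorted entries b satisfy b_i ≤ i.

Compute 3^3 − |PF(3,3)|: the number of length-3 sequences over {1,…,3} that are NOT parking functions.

#PF = (4−3)·4^(3−1) = 1 · 16 = 16 [KW]
Example (3,3,2) → sorted (2,3,3): b_1=2>1, not a PF.
Total 27; non-PF = 27−16 = 11

11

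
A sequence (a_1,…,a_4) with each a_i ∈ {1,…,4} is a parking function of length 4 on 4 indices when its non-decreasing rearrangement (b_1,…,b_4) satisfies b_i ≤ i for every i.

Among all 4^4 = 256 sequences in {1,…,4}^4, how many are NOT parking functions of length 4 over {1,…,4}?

131

|PF| = 1·5^3 = 1·125 = 125 [KW]
Check (4,1,4,4) → sorted (1,4,4,4): b_2=4>2, not a PF.
Total 256; non-PF = 256−125 = 131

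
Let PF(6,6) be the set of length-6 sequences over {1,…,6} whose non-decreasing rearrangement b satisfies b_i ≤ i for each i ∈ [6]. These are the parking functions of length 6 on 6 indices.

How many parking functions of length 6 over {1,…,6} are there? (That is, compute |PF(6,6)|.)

16807

|PF(6,6)| = (7−6)·7^(6−1) = 1 · 16807 = 16807 (Konheim–Weiss)
One tuple (4,4,1,2,1,4) → sorted (1,1,2,4,4,4): b_i ≤ i ∀i, a PF.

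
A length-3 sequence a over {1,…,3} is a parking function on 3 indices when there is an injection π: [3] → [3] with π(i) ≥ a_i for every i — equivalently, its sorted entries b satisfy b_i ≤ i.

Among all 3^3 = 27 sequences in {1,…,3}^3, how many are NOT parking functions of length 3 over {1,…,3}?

11

|PF(3,3)| = (3−3+1)·(3+1)^(3−1) = 1×16 = 16 (Konheim–Weiss)
E.g. (3,2,3) → sorted (2,3,3): b_1=2>1, not a PF.
3^3 − 16 = 27 − 16 = 11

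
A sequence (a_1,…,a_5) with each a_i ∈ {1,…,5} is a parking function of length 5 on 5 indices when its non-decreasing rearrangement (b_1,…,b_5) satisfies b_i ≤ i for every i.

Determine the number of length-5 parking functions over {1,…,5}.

1296

|PF(5,5)| = (5−5+1)·(5+1)^(5−1) = 1 · 1296 = 1296
Check (1,3,2,2,5) → sorted (1,2,2,3,5): b_i ≤ i ∀i, a PF.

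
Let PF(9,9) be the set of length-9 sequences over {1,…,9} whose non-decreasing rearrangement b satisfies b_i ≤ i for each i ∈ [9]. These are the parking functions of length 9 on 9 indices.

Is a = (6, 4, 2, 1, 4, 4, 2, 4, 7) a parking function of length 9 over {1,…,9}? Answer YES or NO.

Sorted: b = (1, 2, 2, 4, 4, 4, 4, 6, 7).
  b_1=1 ≤ 1
  b_2=2 ≤ 2
  b_3=2 ≤ 3
  b_4=4 ≤ 4
  b_5=4 ≤ 5
  b_6=4 ≤ 6
  b_7=4 ≤ 7
  b_8=6 ≤ 8
  b_9=7 ≤ 9
All bounds hold ⇒ YES

YES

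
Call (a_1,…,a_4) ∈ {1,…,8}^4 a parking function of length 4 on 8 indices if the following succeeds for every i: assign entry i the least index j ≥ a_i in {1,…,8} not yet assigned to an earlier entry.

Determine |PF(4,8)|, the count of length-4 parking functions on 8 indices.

3645

|PF| = (8+1−4)·(8+1)^{4−1} = 5 · 729 = 3645 (Pollak)
Example (3,3,7,8) → sorted (3,3,7,8): b_i ≤ 4+i ∀i, a PF.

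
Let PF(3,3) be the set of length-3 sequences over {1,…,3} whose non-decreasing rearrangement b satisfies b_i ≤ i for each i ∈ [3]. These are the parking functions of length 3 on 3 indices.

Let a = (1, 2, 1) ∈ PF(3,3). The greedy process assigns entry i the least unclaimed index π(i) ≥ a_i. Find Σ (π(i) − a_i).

2

Σπ(i) = 1+…+3 = 6; Σa = 1+2+1 = 4; disp = 6−4 = 2.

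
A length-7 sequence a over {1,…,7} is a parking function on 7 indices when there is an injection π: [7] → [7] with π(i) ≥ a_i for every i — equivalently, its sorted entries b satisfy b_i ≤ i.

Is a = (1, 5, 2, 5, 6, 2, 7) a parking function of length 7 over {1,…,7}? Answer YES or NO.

NO

Rearranged: b = (1, 2, 2, 5, 5, 6, 7).
  b_1=1 ≤ 1
  b_2=2 ≤ 2
  b_3=2 ≤ 3
  b_4=5 > 4
  fails at i=4 ⇒ NO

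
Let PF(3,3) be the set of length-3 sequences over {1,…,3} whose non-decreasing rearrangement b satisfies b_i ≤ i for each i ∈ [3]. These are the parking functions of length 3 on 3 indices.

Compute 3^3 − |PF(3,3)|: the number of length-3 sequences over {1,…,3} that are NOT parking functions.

11

Count = (4−3)·4^(3−1) = 1 · 16 = 16 (Konheim–Weiss)
One tuple (2,3,3) → sorted (2,3,3): b_1=2>1, not a PF.
So 27 − 16 = 11 fail.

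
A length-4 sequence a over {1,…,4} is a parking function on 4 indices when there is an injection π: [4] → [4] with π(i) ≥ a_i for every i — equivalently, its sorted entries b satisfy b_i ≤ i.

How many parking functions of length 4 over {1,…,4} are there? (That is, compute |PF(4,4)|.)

125

Count = 1·5^3 = 1×125 = 125 (Konheim–Weiss)
One tuple (1,2,3,1) → sorted (1,1,2,3): b_i ≤ i ∀i, a PF.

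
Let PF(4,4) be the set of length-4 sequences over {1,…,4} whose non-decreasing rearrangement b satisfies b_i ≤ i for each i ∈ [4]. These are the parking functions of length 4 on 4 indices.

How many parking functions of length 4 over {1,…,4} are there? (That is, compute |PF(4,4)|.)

125

#PF = (4−4+1)·(4+1)^(4−1) = 1×125 = 125 [KW]
Check (2,1,1,3) → sorted (1,1,2,3): b_i ≤ i ∀i, a PF.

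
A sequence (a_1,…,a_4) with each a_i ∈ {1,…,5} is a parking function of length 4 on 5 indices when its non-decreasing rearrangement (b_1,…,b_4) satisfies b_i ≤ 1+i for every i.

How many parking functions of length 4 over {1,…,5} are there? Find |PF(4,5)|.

|PF(4,5)| = (6−4)·6^(4−1) = 2×216 = 432 (Pollak)
Check (1,4,1,4) → sorted (1,1,4,4): b_i ≤ 1+i ∀i, a PF.

432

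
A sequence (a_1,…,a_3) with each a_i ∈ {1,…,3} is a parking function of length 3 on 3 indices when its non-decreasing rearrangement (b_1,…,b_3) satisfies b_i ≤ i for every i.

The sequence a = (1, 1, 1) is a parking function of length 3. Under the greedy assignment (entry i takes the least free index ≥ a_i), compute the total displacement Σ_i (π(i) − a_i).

3

Σπ = 6 ({1..3} each once); Σa = 1+1+1 = 3; disp = 6−3 = 3.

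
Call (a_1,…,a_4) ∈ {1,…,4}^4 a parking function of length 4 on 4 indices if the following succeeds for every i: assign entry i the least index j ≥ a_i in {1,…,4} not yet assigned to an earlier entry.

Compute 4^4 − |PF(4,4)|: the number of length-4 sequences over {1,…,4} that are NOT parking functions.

Count = (4−4+1)·(4+1)^(4−1) = 1 · 125 = 125 (Pollak)
Example (3,2,3,2) → sorted (2,2,3,3): b_1=2>1, not a PF.
So 256 − 125 = 131 fail.

131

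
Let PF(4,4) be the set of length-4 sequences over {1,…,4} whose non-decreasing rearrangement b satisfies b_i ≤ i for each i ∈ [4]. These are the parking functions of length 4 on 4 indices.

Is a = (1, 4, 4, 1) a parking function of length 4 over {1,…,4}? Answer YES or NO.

NO

Sorted: b = (1, 1, 4, 4).
  b_1=1 ≤ 1
  b_2=1 ≤ 2
  b_3=4 > 3
  fails at i=3 ⇒ NO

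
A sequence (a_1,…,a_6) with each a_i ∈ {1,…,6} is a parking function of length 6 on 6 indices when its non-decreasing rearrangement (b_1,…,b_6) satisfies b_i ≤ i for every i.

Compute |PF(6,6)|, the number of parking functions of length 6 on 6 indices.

16807

|PF(6,6)| = (7−6)·7^(6−1) = 1×16807 = 16807 [KW]
Example (4,1,5,6,1,3) → sorted (1,1,3,4,5,6): b_i ≤ i ∀i, a PF.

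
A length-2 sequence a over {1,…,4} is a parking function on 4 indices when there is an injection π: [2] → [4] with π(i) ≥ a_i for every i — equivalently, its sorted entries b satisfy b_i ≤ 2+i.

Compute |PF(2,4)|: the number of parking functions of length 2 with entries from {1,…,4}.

15

|PF| = 3·5^1 = 3·5 = 15 (Pollak)
E.g. (2,2) → sorted (2,2): b_i ≤ 2+i ∀i, a PF.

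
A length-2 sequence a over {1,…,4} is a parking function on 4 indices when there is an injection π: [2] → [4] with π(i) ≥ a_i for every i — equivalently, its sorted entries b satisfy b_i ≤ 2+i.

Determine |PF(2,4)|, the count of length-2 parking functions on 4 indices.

15

#PF = (4−2+1)·(4+1)^(2−1) = 3×5 = 15 [KW]
Example (2,4) → sorted (2,4): b_i ≤ 2+i ∀i, a PF.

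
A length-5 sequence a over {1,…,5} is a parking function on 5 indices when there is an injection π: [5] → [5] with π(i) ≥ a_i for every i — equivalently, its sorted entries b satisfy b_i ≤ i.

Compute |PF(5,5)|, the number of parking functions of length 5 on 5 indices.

1296

|PF| = 1·6^4 = 1 · 1296 = 1296 (Konheim–Weiss)
E.g. (1,1,5,3,2) → sorted (1,1,2,3,5): b_i ≤ i ∀i, a PF.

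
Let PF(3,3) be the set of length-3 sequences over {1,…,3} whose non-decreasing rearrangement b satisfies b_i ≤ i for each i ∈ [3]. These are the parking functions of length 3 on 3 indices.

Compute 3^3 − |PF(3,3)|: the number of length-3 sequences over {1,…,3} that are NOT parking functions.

#PF = (3−3+1)·(3+1)^(3−1) = 1 · 16 = 16
Check (2,3,3) → sorted (2,3,3): b_1=2>1, not a PF.
So 27 − 16 = 11 fail.

11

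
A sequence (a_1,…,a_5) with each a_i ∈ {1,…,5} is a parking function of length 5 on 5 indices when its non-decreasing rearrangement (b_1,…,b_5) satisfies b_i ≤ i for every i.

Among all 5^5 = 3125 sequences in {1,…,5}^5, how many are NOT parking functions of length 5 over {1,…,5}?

#PF = (5+1−5)·(5+1)^{5−1} = 1×1296 = 1296
Example (5,5,2,3,5) → sorted (2,3,5,5,5): b_1=2>1, not a PF.
5^5 − 1296 = 3125 − 1296 = 1829

1829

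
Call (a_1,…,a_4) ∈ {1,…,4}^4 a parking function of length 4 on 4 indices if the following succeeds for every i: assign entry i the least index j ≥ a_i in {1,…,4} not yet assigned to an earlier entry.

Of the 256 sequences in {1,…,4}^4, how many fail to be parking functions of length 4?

|PF| = (4+1−4)·(4+1)^{4−1} = 1 · 125 = 125 [KW]
E.g. (2,3,3,3) → sorted (2,3,3,3): b_1=2>1, not a PF.
So 256 − 125 = 131 fail.

131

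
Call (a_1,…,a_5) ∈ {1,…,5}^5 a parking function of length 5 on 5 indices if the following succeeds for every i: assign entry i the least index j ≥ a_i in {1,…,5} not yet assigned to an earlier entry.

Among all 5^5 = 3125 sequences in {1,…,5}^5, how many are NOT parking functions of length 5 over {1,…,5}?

|PF(5,5)| = (5−5+1)·(5+1)^(5−1) = 1×1296 = 1296 (Pollak)
Check (3,5,4,3,2) → sorted (2,3,3,4,5): b_1=2>1, not a PF.
So 3125 − 1296 = 1829 fail.

1829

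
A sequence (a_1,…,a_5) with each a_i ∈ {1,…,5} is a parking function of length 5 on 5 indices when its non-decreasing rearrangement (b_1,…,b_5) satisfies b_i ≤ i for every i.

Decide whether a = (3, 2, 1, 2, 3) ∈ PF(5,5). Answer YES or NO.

YES

Sorted: b = (1, 2, 2, 3, 3).
  b_1=1 ≤ 1
  b_2=2 ≤ 2
  b_3=2 ≤ 3
  b_4=3 ≤ 4
  b_5=3 ≤ 5
All bounds hold ⇒ YES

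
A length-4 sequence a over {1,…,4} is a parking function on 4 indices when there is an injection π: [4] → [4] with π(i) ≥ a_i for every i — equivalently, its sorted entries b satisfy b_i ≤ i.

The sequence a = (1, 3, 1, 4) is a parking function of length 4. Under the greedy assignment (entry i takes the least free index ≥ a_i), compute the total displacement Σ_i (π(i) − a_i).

1

Σπ = 10 ({1..4} each once); Σa = 1+3+1+4 = 9; disp = 10−9 = 1.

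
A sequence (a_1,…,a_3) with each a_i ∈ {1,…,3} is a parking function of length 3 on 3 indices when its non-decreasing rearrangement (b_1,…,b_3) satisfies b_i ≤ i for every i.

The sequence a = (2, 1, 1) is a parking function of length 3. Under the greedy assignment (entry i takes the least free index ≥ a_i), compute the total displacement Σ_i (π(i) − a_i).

2

Σπ(i) = 1+…+3 = 6; Σa = 2+1+1 = 4; disp = 6−4 = 2.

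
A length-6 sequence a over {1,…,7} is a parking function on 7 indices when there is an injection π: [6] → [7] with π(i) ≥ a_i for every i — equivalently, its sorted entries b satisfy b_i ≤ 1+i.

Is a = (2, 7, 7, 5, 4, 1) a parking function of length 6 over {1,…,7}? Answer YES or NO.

Order a: b = (1, 2, 4, 5, 7, 7).
  b_1=1 ≤ 2
  b_2=2 ≤ 3
  b_3=4 ≤ 4
  b_4=5 ≤ 5
  b_5=7 > 6
  fails at i=5 ⇒ NO

NO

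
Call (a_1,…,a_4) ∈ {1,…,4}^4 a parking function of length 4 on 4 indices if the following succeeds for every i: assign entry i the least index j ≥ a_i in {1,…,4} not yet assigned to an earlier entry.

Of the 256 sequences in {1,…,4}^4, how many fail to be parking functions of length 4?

131

|PF(4,4)| = (5−4)·5^(4−1) = 1 · 125 = 125 (Konheim–Weiss)
Example (2,2,2,3) → sorted (2,2,2,3): b_1=2>1, not a PF.
4^4 − 125 = 256 − 125 = 131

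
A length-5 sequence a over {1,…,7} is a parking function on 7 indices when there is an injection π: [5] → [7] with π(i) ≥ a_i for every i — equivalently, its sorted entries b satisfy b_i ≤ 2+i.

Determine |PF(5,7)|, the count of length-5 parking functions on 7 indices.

12288

|PF| = (7+1−5)·(7+1)^{5−1} = 3 · 4096 = 12288 [KW]
E.g. (3,1,6,7,1) → sorted (1,1,3,6,7): b_i ≤ 2+i ∀i, a PF.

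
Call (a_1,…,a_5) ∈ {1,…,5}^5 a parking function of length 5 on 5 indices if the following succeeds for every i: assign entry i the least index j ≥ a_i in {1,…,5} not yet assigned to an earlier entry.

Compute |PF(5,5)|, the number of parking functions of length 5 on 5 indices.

1296

|PF(5,5)| = (5+1−5)·(5+1)^{5−1} = 1 · 1296 = 1296 (Pollak)
Example (1,3,1,3,2) → sorted (1,1,2,3,3): b_i ≤ i ∀i, a PF.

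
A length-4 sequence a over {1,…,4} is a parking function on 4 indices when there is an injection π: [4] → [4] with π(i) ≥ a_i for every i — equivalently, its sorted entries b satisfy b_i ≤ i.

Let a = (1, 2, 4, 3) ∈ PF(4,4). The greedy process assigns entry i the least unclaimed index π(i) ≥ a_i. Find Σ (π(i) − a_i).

0

Σπ = 10 ({1..4} each once); Σa = 1+2+4+3 = 10; disp = 10−10 = 0.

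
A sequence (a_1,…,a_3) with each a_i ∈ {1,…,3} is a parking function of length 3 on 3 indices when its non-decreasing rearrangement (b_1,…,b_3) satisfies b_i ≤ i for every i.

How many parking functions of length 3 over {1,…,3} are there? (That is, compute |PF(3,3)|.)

#PF = (3+1−3)·(3+1)^{3−1} = 1·16 = 16 (Pollak)
Example (1,2,3) → sorted (1,2,3): b_i ≤ i ∀i, a PF.

16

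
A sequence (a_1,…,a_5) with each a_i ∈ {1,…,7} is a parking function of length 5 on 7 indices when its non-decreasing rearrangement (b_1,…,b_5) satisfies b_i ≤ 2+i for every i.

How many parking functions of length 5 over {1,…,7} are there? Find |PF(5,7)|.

#PF = (7−5+1)·(7+1)^(5−1) = 3×4096 = 12288 (Konheim–Weiss)
One tuple (3,2,6,2,1) → sorted (1,2,2,3,6): b_i ≤ 2+i ∀i, a PF.

12288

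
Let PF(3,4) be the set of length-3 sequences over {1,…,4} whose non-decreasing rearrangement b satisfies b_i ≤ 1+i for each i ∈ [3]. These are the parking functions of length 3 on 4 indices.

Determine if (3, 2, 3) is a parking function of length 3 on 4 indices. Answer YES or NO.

Sorted: b = (2, 3, 3).
  b_1=2 ≤ 2
  b_2=3 ≤ 3
  b_3=3 ≤ 4
All bounds hold ⇒ YES

YES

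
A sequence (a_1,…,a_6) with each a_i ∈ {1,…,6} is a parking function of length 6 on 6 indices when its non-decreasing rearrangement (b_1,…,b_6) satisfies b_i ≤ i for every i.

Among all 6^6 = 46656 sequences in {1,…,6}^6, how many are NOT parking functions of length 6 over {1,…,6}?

|PF| = (6−6+1)·(6+1)^(6−1) = 1·16807 = 16807
One tuple (6,3,1,5,5,4) → sorted (1,3,4,5,5,6): b_2=3>2, not a PF.
So 46656 − 16807 = 29849 fail.

29849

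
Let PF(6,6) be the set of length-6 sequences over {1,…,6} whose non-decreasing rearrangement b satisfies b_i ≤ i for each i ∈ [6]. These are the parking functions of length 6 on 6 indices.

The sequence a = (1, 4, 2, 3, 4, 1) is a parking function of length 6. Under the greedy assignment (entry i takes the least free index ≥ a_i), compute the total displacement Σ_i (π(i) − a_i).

Σπ(i) = 1+…+6 = 21; Σa = 1+4+2+3+4+1 = 15; disp = 21−15 = 6.

6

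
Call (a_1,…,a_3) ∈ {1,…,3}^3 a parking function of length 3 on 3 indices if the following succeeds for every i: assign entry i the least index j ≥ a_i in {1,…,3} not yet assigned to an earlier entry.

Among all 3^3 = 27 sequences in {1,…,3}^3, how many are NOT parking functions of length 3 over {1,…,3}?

#PF = (4−3)·4^(3−1) = 1·16 = 16 (Pollak)
Example (3,3,3) → sorted (3,3,3): b_1=3>1, not a PF.
So 27 − 16 = 11 fail.

11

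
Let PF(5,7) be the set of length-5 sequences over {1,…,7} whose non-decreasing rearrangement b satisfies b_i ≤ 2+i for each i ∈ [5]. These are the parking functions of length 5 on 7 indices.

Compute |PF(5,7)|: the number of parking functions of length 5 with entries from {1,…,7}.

Count = (7−5+1)·(7+1)^(5−1) = 3×4096 = 12288
E.g. (2,2,6,1,7) → sorted (1,2,2,6,7): b_i ≤ 2+i ∀i, a PF.

12288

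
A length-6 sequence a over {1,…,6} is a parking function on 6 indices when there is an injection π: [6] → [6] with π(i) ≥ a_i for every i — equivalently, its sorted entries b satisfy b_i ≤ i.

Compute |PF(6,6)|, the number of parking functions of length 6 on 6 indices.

16807

|PF| = (7−6)·7^(6−1) = 1×16807 = 16807 (Konheim–Weiss)
E.g. (2,5,1,5,1,2) → sorted (1,1,2,2,5,5): b_i ≤ i ∀i, a PF.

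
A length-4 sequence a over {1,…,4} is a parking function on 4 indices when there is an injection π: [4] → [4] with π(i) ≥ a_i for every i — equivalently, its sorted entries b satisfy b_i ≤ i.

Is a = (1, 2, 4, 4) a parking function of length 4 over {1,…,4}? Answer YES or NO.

NO

Sorted: b = (1, 2, 4, 4).
  b_1=1 ≤ 1
  b_2=2 ≤ 2
  b_3=4 > 3
  fails at i=3 ⇒ NO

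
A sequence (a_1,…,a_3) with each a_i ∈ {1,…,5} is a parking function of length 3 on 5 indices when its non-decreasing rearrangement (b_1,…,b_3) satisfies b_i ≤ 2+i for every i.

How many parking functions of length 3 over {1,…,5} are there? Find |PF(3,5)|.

108

Count = 3·6^2 = 3 · 36 = 108 (Konheim–Weiss)
Example (1,4,1) → sorted (1,1,4): b_i ≤ 2+i ∀i, a PF.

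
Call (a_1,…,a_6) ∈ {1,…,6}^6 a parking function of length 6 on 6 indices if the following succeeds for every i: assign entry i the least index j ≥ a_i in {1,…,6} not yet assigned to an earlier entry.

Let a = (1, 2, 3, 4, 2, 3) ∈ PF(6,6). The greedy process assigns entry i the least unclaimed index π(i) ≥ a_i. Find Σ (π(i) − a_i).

6

Σπ(i) = 1+…+6 = 21; Σa = 1+2+3+4+2+3 = 15; disp = 21−15 = 6.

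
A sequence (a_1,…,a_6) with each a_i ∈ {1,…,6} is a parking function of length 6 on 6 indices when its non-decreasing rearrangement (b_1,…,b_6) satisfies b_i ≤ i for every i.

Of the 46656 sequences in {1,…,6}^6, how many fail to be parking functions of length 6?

#PF = (6+1−6)·(6+1)^{6−1} = 1·16807 = 16807 [KW]
One tuple (4,3,3,4,4,6) → sorted (3,3,4,4,4,6): b_1=3>1, not a PF.
Total 46656; non-PF = 46656−16807 = 29849

29849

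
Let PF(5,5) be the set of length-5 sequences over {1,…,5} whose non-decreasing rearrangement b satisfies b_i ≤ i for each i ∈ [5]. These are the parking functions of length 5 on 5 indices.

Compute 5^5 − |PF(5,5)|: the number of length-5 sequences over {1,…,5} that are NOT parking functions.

|PF(5,5)| = 1·6^4 = 1×1296 = 1296 (Konheim–Weiss)
One tuple (5,5,4,4,2) → sorted (2,4,4,5,5): b_1=2>1, not a PF.
So 3125 − 1296 = 1829 fail.

1829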